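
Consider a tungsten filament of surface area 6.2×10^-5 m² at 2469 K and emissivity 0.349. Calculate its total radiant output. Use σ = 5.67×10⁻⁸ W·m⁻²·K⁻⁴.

P ≈ 45.6 W

Stefan–Boltzmann: P = εσAT⁴ = 0.349 × 5.67×10⁻⁸ × 6.20×10^-5 × (2469)⁴ = 0.349 × 5.67×10⁻⁸ × 6.20×10^-5 × 3.72×10^13.
P = 45.6 W.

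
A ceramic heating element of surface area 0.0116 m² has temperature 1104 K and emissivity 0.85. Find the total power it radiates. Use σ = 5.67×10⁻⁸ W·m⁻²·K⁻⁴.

P ≈ 830 W

Stefan–Boltzmann: P = εσAT⁴ = 0.85 × 5.67×10⁻⁸ × 0.0116 × (1104)⁴ = 0.85 × 5.67×10⁻⁸ × 0.0116 × 1.49×10^12.
P = 830 W.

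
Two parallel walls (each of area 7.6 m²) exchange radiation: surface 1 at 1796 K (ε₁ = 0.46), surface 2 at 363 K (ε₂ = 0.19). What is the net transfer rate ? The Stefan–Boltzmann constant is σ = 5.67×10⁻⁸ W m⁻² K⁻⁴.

Q ≈ 6.95×10^5 W

For two large parallel gray plates, q = σ(T₁⁴ − T₂⁴) / (1/ε₁ + 1/ε₂ − 1).
1/ε₁ + 1/ε₂ − 1 = 1/0.46 + 1/0.19 − 1 = 6.437.
T₁⁴ − T₂⁴ = 1.04×10^13 − 1.74×10^10 = 1.04×10^13 K⁴.
q = 5.67×10⁻⁸ × 1.04×10^13 / 6.437 = 91500 W/m².
Q = q·A = 91500 × 7.6 = 6.95×10^5 W.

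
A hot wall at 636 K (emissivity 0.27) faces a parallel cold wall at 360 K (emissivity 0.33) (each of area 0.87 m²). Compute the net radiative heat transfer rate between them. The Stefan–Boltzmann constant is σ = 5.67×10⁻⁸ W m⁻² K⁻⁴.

For two large parallel gray plates, q = σ(T₁⁴ − T₂⁴) / (1/ε₁ + 1/ε₂ − 1).
1/ε₁ + 1/ε₂ − 1 = 1/0.27 + 1/0.33 − 1 = 5.734.
T₁⁴ − T₂⁴ = 1.64×10^11 − 1.68×10^10 = 1.47×10^11 K⁴.
q = 5.67×10⁻⁸ × 1.47×10^11 / 5.734 = 1450 W/m².
Q = q·A = 1450 × 0.87 = 1260 W.

Q ≈ 1260 W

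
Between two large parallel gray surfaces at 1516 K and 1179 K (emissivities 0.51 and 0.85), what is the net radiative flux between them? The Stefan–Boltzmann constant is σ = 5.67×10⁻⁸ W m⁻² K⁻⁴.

For two large parallel gray plates, q = σ(T₁⁴ − T₂⁴) / (1/ε₁ + 1/ε₂ − 1).
1/ε₁ + 1/ε₂ − 1 = 1/0.51 + 1/0.85 − 1 = 2.137.
T₁⁴ − T₂⁴ = 5.28×10^12 − 1.93×10^12 = 3.35×10^12 K⁴.
q = 5.67×10⁻⁸ × 3.35×10^12 / 2.137 = 88900 W/m².

q ≈ 88900 W/m²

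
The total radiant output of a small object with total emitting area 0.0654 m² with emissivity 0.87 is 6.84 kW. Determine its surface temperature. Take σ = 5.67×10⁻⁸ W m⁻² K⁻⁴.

T ≈ 1210 K

From P = εσAT⁴, T = (P / εσA)^(1/4) = (6840 / (0.87 × 5.67×10⁻⁸ × 0.0654))^(1/4).
T = (2.12×10^12)^(1/4) = 1210 K.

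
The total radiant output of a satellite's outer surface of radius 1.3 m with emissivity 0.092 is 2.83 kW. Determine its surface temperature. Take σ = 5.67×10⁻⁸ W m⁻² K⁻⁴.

T ≈ 400 K

A = 4πr² = 4π × (1.3)² = 21.2 m².
From P = εσAT⁴, T = (P / εσA)^(1/4) = (2830 / (0.092 × 5.67×10⁻⁸ × 21.2))^(1/4).
T = (2.55×10^10)^(1/4) = 400 K.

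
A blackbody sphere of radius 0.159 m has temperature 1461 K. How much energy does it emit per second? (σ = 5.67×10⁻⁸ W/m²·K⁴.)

A = 4πr² = 4π × (0.159)² = 0.318 m².
P = σAT⁴ = 5.67×10⁻⁸ × 0.318 × (1461)⁴ = 5.67×10⁻⁸ × 0.318 × 4.56×10^12.
P = 82100 W.

P ≈ 82100 W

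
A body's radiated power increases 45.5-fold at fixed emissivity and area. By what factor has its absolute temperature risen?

factor ≈ 2.60

P ∝ T⁴ ⇒ T ∝ P^(1/4), so T scales by (45.5)^(1/4) = 2.60.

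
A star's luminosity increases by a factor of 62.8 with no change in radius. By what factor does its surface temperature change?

P ∝ T⁴ ⇒ T ∝ P^(1/4), so T scales by (62.8)^(1/4) = 2.82.

factor ≈ 2.82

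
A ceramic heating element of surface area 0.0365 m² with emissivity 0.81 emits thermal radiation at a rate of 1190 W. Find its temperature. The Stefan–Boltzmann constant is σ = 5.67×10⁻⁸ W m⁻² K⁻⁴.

From P = εσAT⁴, T = (P / εσA)^(1/4) = (1190 / (0.81 × 5.67×10⁻⁸ × 0.0365))^(1/4).
T = (7.10×10^11)^(1/4) = 918 K.

T ≈ 918 K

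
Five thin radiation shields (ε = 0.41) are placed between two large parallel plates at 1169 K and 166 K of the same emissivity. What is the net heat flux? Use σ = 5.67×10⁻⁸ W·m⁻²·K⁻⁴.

q ≈ 4550 W/m²

Each of the 6 gaps contributes resistance (2/ε − 1) = 2/0.41 − 1 = 3.878; total = 23.27.
q = σ(T₁⁴ − T₂⁴) / 23.27 = 5.67×10⁻⁸ × 1.87×10^12 / 23.27 = 4550 W/m².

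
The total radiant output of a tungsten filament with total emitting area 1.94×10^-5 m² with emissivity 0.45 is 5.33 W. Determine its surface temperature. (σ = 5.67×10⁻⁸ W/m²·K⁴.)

From P = εσAT⁴, T = (P / εσA)^(1/4) = (5.33 / (0.45 × 5.67×10⁻⁸ × 1.94×10^-5))^(1/4).
T = (1.08×10^13)^(1/4) = 1810 K.

T ≈ 1810 K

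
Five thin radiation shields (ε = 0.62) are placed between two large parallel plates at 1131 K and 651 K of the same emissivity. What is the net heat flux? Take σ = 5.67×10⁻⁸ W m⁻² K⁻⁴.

Each of the 6 gaps contributes resistance (2/ε − 1) = 2/0.62 − 1 = 2.226; total = 13.35.
q = σ(T₁⁴ − T₂⁴) / 13.35 = 5.67×10⁻⁸ × 1.46×10^12 / 13.35 = 6180 W/m².

q ≈ 6180 W/m²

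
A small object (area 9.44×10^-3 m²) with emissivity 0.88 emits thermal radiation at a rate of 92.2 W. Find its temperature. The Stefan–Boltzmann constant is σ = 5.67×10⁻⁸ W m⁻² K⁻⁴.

T ≈ 665 K

From P = εσAT⁴, T = (P / εσA)^(1/4) = (92.2 / (0.88 × 5.67×10⁻⁸ × 9.44×10^-3))^(1/4).
T = (1.96×10^11)^(1/4) = 665 K.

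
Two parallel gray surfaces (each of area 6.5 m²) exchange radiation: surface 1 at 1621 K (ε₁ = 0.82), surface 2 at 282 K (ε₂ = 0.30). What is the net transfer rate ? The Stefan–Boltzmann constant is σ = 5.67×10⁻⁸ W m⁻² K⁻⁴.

Q ≈ 7.16×10^5 W

For two large parallel gray plates, q = σ(T₁⁴ − T₂⁴) / (1/ε₁ + 1/ε₂ − 1).
1/ε₁ + 1/ε₂ − 1 = 1/0.82 + 1/0.30 − 1 = 3.553.
T₁⁴ − T₂⁴ = 6.90×10^12 − 6.32×10^9 = 6.90×10^12 K⁴.
q = 5.67×10⁻⁸ × 6.90×10^12 / 3.553 = 1.10×10^5 W/m².
Q = q·A = 1.10×10^5 × 6.5 = 7.16×10^5 W.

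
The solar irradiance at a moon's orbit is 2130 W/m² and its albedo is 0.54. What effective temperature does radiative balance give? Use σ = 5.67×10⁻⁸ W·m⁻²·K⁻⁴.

T ≈ 256 K

Power absorbed = (1−a)S·πR²; power emitted = 4πR²σT⁴. Equating and cancelling πR²:
T = ((1−a)S / 4σ)^(1/4) = (980 / (4 × 5.67×10⁻⁸))^(1/4) = (4.32×10^9)^(1/4).
T = 256 K.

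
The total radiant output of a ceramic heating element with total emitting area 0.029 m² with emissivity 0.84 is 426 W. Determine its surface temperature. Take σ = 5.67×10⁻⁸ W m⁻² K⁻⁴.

T ≈ 745 K

From P = εσAT⁴, T = (P / εσA)^(1/4) = (426 / (0.84 × 5.67×10⁻⁸ × 0.0290))^(1/4).
T = (3.08×10^11)^(1/4) = 745 K.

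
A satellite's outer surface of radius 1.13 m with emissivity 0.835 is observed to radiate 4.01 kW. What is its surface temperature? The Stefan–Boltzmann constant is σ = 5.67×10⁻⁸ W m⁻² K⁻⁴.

T ≈ 270 K

A = 4πr² = 4π × (1.13)² = 16.0 m².
From P = εσAT⁴, T = (P / εσA)^(1/4) = (4010 / (0.835 × 5.67×10⁻⁸ × 16.0))^(1/4).
T = (5.28×10^9)^(1/4) = 270 K.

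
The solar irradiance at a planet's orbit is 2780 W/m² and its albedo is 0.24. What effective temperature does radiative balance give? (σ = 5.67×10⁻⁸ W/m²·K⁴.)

Power absorbed = (1−a)S·πR²; power emitted = 4πR²σT⁴. Equating and cancelling πR²:
T = ((1−a)S / 4σ)^(1/4) = (2110 / (4 × 5.67×10⁻⁸))^(1/4) = (9.32×10^9)^(1/4).
T = 311 K.

T ≈ 311 K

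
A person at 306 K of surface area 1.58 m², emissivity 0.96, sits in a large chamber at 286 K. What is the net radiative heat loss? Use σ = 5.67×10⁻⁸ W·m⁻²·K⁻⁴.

Q ≈ 179 W

Q = εσA(T⁴ − T_s⁴). T⁴ − T_s⁴ = (306)⁴ − (286)⁴ = 8.77×10^9 − 6.69×10^9 = 2.08×10^9 K⁴.
Q = 0.96 × 5.67×10⁻⁸ × 1.58 × 2.08×10^9 = 179 W.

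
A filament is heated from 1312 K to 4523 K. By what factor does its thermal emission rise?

P ∝ T⁴, so the ratio is (4523/1312)⁴ = (3.447)⁴ = 141.

ratio ≈ 141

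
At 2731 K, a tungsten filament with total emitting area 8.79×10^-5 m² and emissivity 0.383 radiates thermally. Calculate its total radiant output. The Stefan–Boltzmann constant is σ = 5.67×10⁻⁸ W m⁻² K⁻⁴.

Stefan–Boltzmann: P = εσAT⁴ = 0.383 × 5.67×10⁻⁸ × 8.79×10^-5 × (2731)⁴ = 0.383 × 5.67×10⁻⁸ × 8.79×10^-5 × 5.56×10^13.
P = 106 W.

P ≈ 106 W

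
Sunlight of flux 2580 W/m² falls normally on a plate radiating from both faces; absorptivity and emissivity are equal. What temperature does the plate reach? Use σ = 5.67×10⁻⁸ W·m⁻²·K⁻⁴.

Absorbed flux αS = emitted flux 2εσT⁴ per unit area; with α = ε this gives T = (S/2σ)^(1/4).
T = (2580 / (2 × 5.67×10⁻⁸))^(1/4) = (2.28×10^10)^(1/4).
T = 388 K.

T ≈ 388 K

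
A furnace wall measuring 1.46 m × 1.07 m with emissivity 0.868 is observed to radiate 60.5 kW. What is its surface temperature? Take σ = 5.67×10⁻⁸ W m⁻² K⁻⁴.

A = 1.46 × 1.07 = 1.56 m².
From P = εσAT⁴, T = (P / εσA)^(1/4) = (60500 / (0.868 × 5.67×10⁻⁸ × 1.56))^(1/4).
T = (7.87×10^11)^(1/4) = 942 K.

T ≈ 942 K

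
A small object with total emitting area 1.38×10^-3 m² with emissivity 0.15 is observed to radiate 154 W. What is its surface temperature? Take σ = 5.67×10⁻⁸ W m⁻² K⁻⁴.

T ≈ 1900 K

From P = εσAT⁴, T = (P / εσA)^(1/4) = (154 / (0.15 × 5.67×10⁻⁸ × 1.38×10^-3))^(1/4).
T = (1.31×10^13)^(1/4) = 1900 K.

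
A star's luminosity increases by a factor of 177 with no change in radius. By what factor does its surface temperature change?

factor ≈ 3.65

P ∝ T⁴ ⇒ T ∝ P^(1/4), so T scales by (177)^(1/4) = 3.65.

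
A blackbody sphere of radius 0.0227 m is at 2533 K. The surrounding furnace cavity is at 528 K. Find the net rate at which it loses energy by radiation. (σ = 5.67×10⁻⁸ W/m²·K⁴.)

A = 4πr² = 4π × (0.0227)² = 6.48×10^-3 m².
Q = σA(T⁴ − T_s⁴). T⁴ − T_s⁴ = (2533)⁴ − (528)⁴ = 4.12×10^13 − 7.77×10^10 = 4.11×10^13 K⁴.
Q = 5.67×10⁻⁸ × 6.48×10^-3 × 4.11×10^13 = 15100 W.

Q ≈ 15100 W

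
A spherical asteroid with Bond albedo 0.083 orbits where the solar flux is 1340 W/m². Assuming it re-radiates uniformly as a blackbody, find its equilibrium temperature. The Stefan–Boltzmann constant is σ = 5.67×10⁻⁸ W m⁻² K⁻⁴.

Power absorbed = (1−a)S·πR²; power emitted = 4πR²σT⁴. Equating and cancelling πR²:
T = ((1−a)S / 4σ)^(1/4) = (1230 / (4 × 5.67×10⁻⁸))^(1/4) = (5.42×10^9)^(1/4).
T = 271 K.

T ≈ 271 K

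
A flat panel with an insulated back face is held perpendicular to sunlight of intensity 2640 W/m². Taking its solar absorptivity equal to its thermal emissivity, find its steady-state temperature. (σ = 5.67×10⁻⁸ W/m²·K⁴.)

Absorbed flux αS = emitted flux εσT⁴ (one radiating face); with α = ε, T = (S/σ)^(1/4).
T = (2640 / 5.67×10⁻⁸)^(1/4) = (4.66×10^10)^(1/4).
T = 465 K.

T ≈ 465 K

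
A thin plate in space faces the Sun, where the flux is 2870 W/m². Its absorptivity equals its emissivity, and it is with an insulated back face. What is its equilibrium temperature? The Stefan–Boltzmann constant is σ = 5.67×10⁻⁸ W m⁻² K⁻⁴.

T ≈ 474 K

Absorbed flux αS = emitted flux εσT⁴ (one radiating face); with α = ε, T = (S/σ)^(1/4).
T = (2870 / 5.67×10⁻⁸)^(1/4) = (5.06×10^10)^(1/4).
T = 474 K.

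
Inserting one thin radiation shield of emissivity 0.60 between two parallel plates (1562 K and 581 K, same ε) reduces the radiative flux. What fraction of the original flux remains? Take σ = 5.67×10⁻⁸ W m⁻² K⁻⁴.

With N identical shields there are N+1 = 2 gaps in series, each with the same radiative resistance, so the flux falls to 1/(N+1) of its unshielded value.

ratio ≈ 0.500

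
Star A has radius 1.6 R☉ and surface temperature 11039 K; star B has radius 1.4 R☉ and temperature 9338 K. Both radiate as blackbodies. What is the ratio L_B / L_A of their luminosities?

L_B/L_A ≈ 0.392

L = 4πR²σT⁴ ∝ R²T⁴, so L_B/L_A = (1.4/1.6)² × (9338/11039)⁴ = 0.766 × 0.512 = 0.392.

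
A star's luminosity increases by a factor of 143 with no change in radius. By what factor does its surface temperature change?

P ∝ T⁴ ⇒ T ∝ P^(1/4), so T scales by (143)^(1/4) = 3.46.

factor ≈ 3.46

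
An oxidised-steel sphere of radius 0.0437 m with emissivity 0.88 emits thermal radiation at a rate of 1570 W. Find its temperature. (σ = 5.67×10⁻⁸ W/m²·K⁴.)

T ≈ 1070 K

A = 4πr² = 4π × (0.0437)² = 0.0240 m².
From P = εσAT⁴, T = (P / εσA)^(1/4) = (1570 / (0.88 × 5.67×10⁻⁸ × 0.0240))^(1/4).
T = (1.31×10^12)^(1/4) = 1070 K.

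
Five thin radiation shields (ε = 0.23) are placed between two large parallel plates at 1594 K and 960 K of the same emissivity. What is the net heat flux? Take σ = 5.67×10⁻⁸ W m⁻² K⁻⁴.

q ≈ 6880 W/m²

Each of the 6 gaps contributes resistance (2/ε − 1) = 2/0.23 − 1 = 7.696; total = 46.17.
q = σ(T₁⁴ − T₂⁴) / 46.17 = 5.67×10⁻⁸ × 5.61×10^12 / 46.17 = 6880 W/m².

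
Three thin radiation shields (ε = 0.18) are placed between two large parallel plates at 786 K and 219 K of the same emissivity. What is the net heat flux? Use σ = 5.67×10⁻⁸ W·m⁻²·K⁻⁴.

Each of the 4 gaps contributes resistance (2/ε − 1) = 2/0.18 − 1 = 10.11; total = 40.44.
q = σ(T₁⁴ − T₂⁴) / 40.44 = 5.67×10⁻⁸ × 3.79×10^11 / 40.44 = 532 W/m².

q ≈ 532 W/m²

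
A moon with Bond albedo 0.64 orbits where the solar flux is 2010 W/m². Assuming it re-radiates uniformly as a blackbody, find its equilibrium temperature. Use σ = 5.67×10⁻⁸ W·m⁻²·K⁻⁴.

T ≈ 238 K

Power absorbed = (1−a)S·πR²; power emitted = 4πR²σT⁴. Equating and cancelling πR²:
T = ((1−a)S / 4σ)^(1/4) = (724 / (4 × 5.67×10⁻⁸))^(1/4) = (3.19×10^9)^(1/4).
T = 238 K.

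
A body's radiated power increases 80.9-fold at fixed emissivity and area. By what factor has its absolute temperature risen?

P ∝ T⁴ ⇒ T ∝ P^(1/4), so T scales by (80.9)^(1/4) = 3.00.

factor ≈ 3.00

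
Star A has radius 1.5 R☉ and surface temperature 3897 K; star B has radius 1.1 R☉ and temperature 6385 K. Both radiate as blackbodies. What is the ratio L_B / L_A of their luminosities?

L = 4πR²σT⁴ ∝ R²T⁴, so L_B/L_A = (1.1/1.5)² × (6385/3897)⁴ = 0.538 × 7.21 = 3.88.

L_B/L_A ≈ 3.88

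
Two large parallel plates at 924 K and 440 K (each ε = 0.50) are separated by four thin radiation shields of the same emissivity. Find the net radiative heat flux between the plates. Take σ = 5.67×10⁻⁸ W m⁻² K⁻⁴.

q ≈ 2610 W/m²

Each of the 5 gaps contributes resistance (2/ε − 1) = 2/0.50 − 1 = 3.000; total = 15.00.
q = σ(T₁⁴ − T₂⁴) / 15.00 = 5.67×10⁻⁸ × 6.91×10^11 / 15.00 = 2610 W/m².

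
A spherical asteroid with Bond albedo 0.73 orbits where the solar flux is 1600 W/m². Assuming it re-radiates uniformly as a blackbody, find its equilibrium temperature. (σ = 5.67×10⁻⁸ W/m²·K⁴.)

Power absorbed = (1−a)S·πR²; power emitted = 4πR²σT⁴. Equating and cancelling πR²:
T = ((1−a)S / 4σ)^(1/4) = (432 / (4 × 5.67×10⁻⁸))^(1/4) = (1.90×10^9)^(1/4).
T = 209 K.

T ≈ 209 K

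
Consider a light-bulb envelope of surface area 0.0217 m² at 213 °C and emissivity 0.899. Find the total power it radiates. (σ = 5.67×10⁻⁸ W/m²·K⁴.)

213 °C = 486 K.
Stefan–Boltzmann: P = εσAT⁴ = 0.899 × 5.67×10⁻⁸ × 0.0217 × (486)⁴ = 0.899 × 5.67×10⁻⁸ × 0.0217 × 5.58×10^10.
P = 61.7 W.

P ≈ 61.7 W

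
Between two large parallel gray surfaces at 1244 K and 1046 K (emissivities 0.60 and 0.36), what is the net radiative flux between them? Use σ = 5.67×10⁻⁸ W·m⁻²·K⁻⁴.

q ≈ 19700 W/m²

For two large parallel gray plates, q = σ(T₁⁴ − T₂⁴) / (1/ε₁ + 1/ε₂ − 1).
1/ε₁ + 1/ε₂ − 1 = 1/0.60 + 1/0.36 − 1 = 3.444.
T₁⁴ − T₂⁴ = 2.39×10^12 − 1.20×10^12 = 1.20×10^12 K⁴.
q = 5.67×10⁻⁸ × 1.20×10^12 / 3.444 = 19700 W/m².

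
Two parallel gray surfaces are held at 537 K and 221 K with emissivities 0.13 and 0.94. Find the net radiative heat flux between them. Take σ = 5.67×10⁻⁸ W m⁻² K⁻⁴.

For two large parallel gray plates, q = σ(T₁⁴ − T₂⁴) / (1/ε₁ + 1/ε₂ − 1).
1/ε₁ + 1/ε₂ − 1 = 1/0.13 + 1/0.94 − 1 = 7.756.
T₁⁴ − T₂⁴ = 8.32×10^10 − 2.39×10^9 = 8.08×10^10 K⁴.
q = 5.67×10⁻⁸ × 8.08×10^10 / 7.756 = 590 W/m².

q ≈ 590 W/m²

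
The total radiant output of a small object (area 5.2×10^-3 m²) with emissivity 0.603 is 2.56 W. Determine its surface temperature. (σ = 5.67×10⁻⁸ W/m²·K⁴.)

From P = εσAT⁴, T = (P / εσA)^(1/4) = (2.56 / (0.603 × 5.67×10⁻⁸ × 5.20×10^-3))^(1/4).
T = (1.44×10^10)^(1/4) = 346 K.

T ≈ 346 K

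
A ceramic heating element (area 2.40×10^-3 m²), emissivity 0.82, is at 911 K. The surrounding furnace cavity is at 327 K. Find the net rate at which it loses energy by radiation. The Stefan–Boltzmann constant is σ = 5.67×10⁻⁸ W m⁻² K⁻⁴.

Q ≈ 75.6 W

Q = εσA(T⁴ − T_s⁴). T⁴ − T_s⁴ = (911)⁴ − (327)⁴ = 6.89×10^11 − 1.14×10^10 = 6.77×10^11 K⁴.
Q = 0.82 × 5.67×10⁻⁸ × 2.40×10^-3 × 6.77×10^11 = 75.6 W.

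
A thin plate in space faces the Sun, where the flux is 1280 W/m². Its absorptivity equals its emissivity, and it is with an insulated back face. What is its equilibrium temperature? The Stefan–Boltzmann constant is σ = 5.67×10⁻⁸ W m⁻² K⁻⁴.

Absorbed flux αS = emitted flux εσT⁴ (one radiating face); with α = ε, T = (S/σ)^(1/4).
T = (1280 / 5.67×10⁻⁸)^(1/4) = (2.26×10^10)^(1/4).
T = 388 K.

T ≈ 388 K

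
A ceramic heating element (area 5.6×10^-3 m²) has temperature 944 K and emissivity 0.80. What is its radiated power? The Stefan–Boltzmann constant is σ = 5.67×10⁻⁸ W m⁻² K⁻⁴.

P ≈ 202 W

Stefan–Boltzmann: P = εσAT⁴ = 0.80 × 5.67×10⁻⁸ × 5.60×10^-3 × (944)⁴ = 0.80 × 5.67×10⁻⁸ × 5.60×10^-3 × 7.94×10^11.
P = 202 W.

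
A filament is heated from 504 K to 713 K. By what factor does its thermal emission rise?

P ∝ T⁴, so the ratio is (713/504)⁴ = (1.415)⁴ = 4.01.

ratio ≈ 4.01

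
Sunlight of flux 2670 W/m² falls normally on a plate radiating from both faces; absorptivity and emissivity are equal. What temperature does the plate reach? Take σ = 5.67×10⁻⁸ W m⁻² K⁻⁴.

T ≈ 392 K

Absorbed flux αS = emitted flux 2εσT⁴ per unit area; with α = ε this gives T = (S/2σ)^(1/4).
T = (2670 / (2 × 5.67×10⁻⁸))^(1/4) = (2.35×10^10)^(1/4).
T = 392 K.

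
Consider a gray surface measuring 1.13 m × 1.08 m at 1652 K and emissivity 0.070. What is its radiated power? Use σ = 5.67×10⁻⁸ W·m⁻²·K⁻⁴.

A = 1.13 × 1.08 = 1.22 m².
P = εσAT⁴ = 0.070 × 5.67×10⁻⁸ × 1.22 × (1652)⁴ = 0.070 × 5.67×10⁻⁸ × 1.22 × 7.45×10^12.
P = 36100 W.

P ≈ 36100 W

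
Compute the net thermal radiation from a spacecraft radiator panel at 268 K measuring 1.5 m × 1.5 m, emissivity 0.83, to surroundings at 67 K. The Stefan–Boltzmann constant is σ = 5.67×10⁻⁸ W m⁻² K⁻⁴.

Q ≈ 544 W

A = 1.5 × 1.5 = 2.25 m².
Q = εσA(T⁴ − T_s⁴). T⁴ − T_s⁴ = (268)⁴ − (67)⁴ = 5.16×10^9 − 2.02×10^7 = 5.14×10^9 K⁴.
Q = 0.83 × 5.67×10⁻⁸ × 2.25 × 5.14×10^9 = 544 W.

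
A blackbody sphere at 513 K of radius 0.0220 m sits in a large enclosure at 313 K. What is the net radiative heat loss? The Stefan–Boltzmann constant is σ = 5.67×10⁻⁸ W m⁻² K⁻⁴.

Q ≈ 20.6 W

A = 4πr² = 4π × (0.0220)² = 6.08×10^-3 m².
Q = σA(T⁴ − T_s⁴). T⁴ − T_s⁴ = (513)⁴ − (313)⁴ = 6.93×10^10 − 9.60×10^9 = 5.97×10^10 K⁴.
Q = 5.67×10⁻⁸ × 6.08×10^-3 × 5.97×10^10 = 20.6 W.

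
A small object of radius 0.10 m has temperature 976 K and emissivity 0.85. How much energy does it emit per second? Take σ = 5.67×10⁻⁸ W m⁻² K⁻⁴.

P ≈ 5500 W

A = 4πr² = 4π × (0.10)² = 0.126 m².
Stefan–Boltzmann: P = εσAT⁴ = 0.85 × 5.67×10⁻⁸ × 0.126 × (976)⁴ = 0.85 × 5.67×10⁻⁸ × 0.126 × 9.07×10^11.
P = 5500 W.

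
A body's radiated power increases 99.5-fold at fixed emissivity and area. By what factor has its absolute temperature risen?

factor ≈ 3.16

P ∝ T⁴ ⇒ T ∝ P^(1/4), so T scales by (99.5)^(1/4) = 3.16.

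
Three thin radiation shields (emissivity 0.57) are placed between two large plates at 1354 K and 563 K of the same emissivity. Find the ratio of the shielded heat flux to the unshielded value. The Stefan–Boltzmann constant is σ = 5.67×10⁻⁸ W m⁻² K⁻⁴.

ratio ≈ 0.250

With N identical shields there are N+1 = 4 gaps in series, each with the same radiative resistance, so the flux falls to 1/(N+1) of its unshielded value.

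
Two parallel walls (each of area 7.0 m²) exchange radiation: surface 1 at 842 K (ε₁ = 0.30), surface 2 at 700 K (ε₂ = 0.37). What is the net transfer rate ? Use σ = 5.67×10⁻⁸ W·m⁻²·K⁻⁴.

For two large parallel gray plates, q = σ(T₁⁴ − T₂⁴) / (1/ε₁ + 1/ε₂ − 1).
1/ε₁ + 1/ε₂ − 1 = 1/0.30 + 1/0.37 − 1 = 5.036.
T₁⁴ − T₂⁴ = 5.03×10^11 − 2.40×10^11 = 2.63×10^11 K⁴.
q = 5.67×10⁻⁸ × 2.63×10^11 / 5.036 = 2960 W/m².
Q = q·A = 2960 × 7.0 = 20700 W.

Q ≈ 20700 W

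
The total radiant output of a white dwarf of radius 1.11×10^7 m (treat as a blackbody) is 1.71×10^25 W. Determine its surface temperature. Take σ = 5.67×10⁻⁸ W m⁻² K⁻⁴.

A = 4πr² = 4π × (1.11×10^7)² = 1.55×10^15 m².
From P = σAT⁴, T = (P / σA)^(1/4) = (1.71×10^25 / (5.67×10⁻⁸ × 1.55×10^15))^(1/4).
T = (1.95×10^17)^(1/4) = 21000 K.

T ≈ 21000 K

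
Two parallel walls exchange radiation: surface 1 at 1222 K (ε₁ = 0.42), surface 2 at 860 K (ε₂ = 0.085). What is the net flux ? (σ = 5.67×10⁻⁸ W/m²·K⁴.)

For two large parallel gray plates, q = σ(T₁⁴ − T₂⁴) / (1/ε₁ + 1/ε₂ − 1).
1/ε₁ + 1/ε₂ − 1 = 1/0.42 + 1/0.085 − 1 = 13.15.
T₁⁴ − T₂⁴ = 2.23×10^12 − 5.47×10^11 = 1.68×10^12 K⁴.
q = 5.67×10⁻⁸ × 1.68×10^12 / 13.15 = 7260 W/m².

q ≈ 7260 W/m²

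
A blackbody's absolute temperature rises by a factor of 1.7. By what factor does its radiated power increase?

factor ≈ 8.35

P ∝ T⁴, so the power scales as (1.7)⁴ = 8.35.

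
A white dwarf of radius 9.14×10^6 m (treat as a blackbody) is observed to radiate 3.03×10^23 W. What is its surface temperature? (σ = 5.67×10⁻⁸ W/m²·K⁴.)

A = 4πr² = 4π × (9.14×10^6)² = 1.05×10^15 m².
From P = σAT⁴, T = (P / σA)^(1/4) = (3.03×10^23 / (5.67×10⁻⁸ × 1.05×10^15))^(1/4).
T = (5.09×10^15)^(1/4) = 8450 K.

T ≈ 8450 K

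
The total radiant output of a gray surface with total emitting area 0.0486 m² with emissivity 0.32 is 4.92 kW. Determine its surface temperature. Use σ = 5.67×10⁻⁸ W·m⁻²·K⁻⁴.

From P = εσAT⁴, T = (P / εσA)^(1/4) = (4920 / (0.32 × 5.67×10⁻⁸ × 0.0486))^(1/4).
T = (5.58×10^12)^(1/4) = 1540 K.

T ≈ 1540 K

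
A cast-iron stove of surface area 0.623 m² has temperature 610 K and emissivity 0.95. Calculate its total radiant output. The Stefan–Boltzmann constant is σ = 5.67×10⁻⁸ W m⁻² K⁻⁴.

P ≈ 4650 W

Stefan–Boltzmann: P = εσAT⁴ = 0.95 × 5.67×10⁻⁸ × 0.623 × (610)⁴ = 0.95 × 5.67×10⁻⁸ × 0.623 × 1.38×10^11.
P = 4650 W.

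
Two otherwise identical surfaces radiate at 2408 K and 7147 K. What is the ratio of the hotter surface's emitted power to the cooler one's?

P ∝ T⁴, so the ratio is (7147/2408)⁴ = (2.968)⁴ = 77.6.

ratio ≈ 77.6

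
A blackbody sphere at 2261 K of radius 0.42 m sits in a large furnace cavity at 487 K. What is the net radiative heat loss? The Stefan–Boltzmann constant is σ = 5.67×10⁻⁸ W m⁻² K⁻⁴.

Q ≈ 3.28×10^6 W

A = 4πr² = 4π × (0.42)² = 2.22 m².
Q = σA(T⁴ − T_s⁴). T⁴ − T_s⁴ = (2261)⁴ − (487)⁴ = 2.61×10^13 − 5.62×10^10 = 2.61×10^13 K⁴.
Q = 5.67×10⁻⁸ × 2.22 × 2.61×10^13 = 3.28×10^6 W.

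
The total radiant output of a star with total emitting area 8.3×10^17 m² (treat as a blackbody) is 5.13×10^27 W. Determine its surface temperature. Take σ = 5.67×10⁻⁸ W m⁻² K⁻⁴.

T ≈ 18200 K

From P = σAT⁴, T = (P / σA)^(1/4) = (5.13×10^27 / (5.67×10⁻⁸ × 8.30×10^17))^(1/4).
T = (1.09×10^17)^(1/4) = 18200 K.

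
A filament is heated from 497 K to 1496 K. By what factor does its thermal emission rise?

ratio ≈ 82.1

P ∝ T⁴, so the ratio is (1496/497)⁴ = (3.010)⁴ = 82.1.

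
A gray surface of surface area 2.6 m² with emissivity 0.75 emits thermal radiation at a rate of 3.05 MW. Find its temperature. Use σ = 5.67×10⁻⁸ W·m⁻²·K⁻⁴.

T ≈ 2290 K

From P = εσAT⁴, T = (P / εσA)^(1/4) = (3.05×10^6 / (0.75 × 5.67×10⁻⁸ × 2.60))^(1/4).
T = (2.76×10^13)^(1/4) = 2290 K.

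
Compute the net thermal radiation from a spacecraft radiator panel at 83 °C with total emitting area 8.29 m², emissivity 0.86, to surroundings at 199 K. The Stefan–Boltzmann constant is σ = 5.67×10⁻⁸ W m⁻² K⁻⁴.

Q ≈ 5860 W

Convert: 83 °C = 356 K.
Q = εσA(T⁴ − T_s⁴). T⁴ − T_s⁴ = (356)⁴ − (199)⁴ = 1.61×10^10 − 1.57×10^9 = 1.45×10^10 K⁴.
Q = 0.86 × 5.67×10⁻⁸ × 8.29 × 1.45×10^10 = 5860 W.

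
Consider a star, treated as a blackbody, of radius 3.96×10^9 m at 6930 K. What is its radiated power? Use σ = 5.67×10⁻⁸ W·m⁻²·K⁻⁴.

A = 4πr² = 4π × (3.96×10^9)² = 1.97×10^20 m².
P = σAT⁴ = 5.67×10⁻⁸ × 1.97×10^20 × (6930)⁴ = 5.67×10⁻⁸ × 1.97×10^20 × 2.31×10^15.
P = 2.58×10^28 W.

P ≈ 2.58×10^28 W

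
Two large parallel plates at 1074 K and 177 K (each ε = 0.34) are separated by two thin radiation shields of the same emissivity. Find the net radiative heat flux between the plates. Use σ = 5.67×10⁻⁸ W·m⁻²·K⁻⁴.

q ≈ 5150 W/m²

Each of the 3 gaps contributes resistance (2/ε − 1) = 2/0.34 − 1 = 4.882; total = 14.65.
q = σ(T₁⁴ − T₂⁴) / 14.65 = 5.67×10⁻⁸ × 1.33×10^12 / 14.65 = 5150 W/m².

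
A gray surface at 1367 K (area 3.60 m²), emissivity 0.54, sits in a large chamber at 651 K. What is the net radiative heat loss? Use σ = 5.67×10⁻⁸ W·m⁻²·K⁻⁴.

Q ≈ 3.65×10^5 W

Q = εσA(T⁴ − T_s⁴). T⁴ − T_s⁴ = (1367)⁴ − (651)⁴ = 3.49×10^12 − 1.80×10^11 = 3.31×10^12 K⁴.
Q = 0.54 × 5.67×10⁻⁸ × 3.60 × 3.31×10^12 = 3.65×10^5 W.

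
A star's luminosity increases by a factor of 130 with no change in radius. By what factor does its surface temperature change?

P ∝ T⁴ ⇒ T ∝ P^(1/4), so T scales by (130)^(1/4) = 3.38.

factor ≈ 3.38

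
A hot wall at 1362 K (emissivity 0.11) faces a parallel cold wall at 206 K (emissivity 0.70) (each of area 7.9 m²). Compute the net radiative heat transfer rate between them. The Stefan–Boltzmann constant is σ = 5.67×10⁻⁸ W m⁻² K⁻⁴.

Q ≈ 1.62×10^5 W

For two large parallel gray plates, q = σ(T₁⁴ − T₂⁴) / (1/ε₁ + 1/ε₂ − 1).
1/ε₁ + 1/ε₂ − 1 = 1/0.11 + 1/0.70 − 1 = 9.519.
T₁⁴ − T₂⁴ = 3.44×10^12 − 1.80×10^9 = 3.44×10^12 K⁴.
q = 5.67×10⁻⁸ × 3.44×10^12 / 9.519 = 20500 W/m².
Q = q·A = 20500 × 7.9 = 1.62×10^5 W.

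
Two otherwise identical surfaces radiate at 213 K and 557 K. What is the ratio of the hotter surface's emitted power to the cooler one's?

ratio ≈ 46.8

P ∝ T⁴, so the ratio is (557/213)⁴ = (2.615)⁴ = 46.8.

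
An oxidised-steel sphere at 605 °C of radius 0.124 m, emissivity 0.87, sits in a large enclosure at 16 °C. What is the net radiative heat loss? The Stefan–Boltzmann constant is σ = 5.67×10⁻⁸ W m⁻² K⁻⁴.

A = 4πr² = 4π × (0.124)² = 0.193 m².
Convert: 605 °C = 878 K; 16 °C = 289 K.
Q = εσA(T⁴ − T_s⁴). T⁴ − T_s⁴ = (878)⁴ − (289)⁴ = 5.94×10^11 − 6.98×10^9 = 5.87×10^11 K⁴.
Q = 0.87 × 5.67×10⁻⁸ × 0.193 × 5.87×10^11 = 5600 W.

Q ≈ 5600 W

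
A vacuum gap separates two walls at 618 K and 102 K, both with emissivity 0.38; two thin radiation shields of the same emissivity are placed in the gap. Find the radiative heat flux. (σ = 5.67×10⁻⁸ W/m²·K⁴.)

q ≈ 646 W/m²

Each of the 3 gaps contributes resistance (2/ε − 1) = 2/0.38 − 1 = 4.263; total = 12.79.
q = σ(T₁⁴ − T₂⁴) / 12.79 = 5.67×10⁻⁸ × 1.46×10^11 / 12.79 = 646 W/m².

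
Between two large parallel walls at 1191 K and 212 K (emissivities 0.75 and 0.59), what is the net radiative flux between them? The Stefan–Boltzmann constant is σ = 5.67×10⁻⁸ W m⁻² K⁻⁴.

For two large parallel gray plates, q = σ(T₁⁴ − T₂⁴) / (1/ε₁ + 1/ε₂ − 1).
1/ε₁ + 1/ε₂ − 1 = 1/0.75 + 1/0.59 − 1 = 2.028.
T₁⁴ − T₂⁴ = 2.01×10^12 − 2.02×10^9 = 2.01×10^12 K⁴.
q = 5.67×10⁻⁸ × 2.01×10^12 / 2.028 = 56200 W/m².

q ≈ 56200 W/m²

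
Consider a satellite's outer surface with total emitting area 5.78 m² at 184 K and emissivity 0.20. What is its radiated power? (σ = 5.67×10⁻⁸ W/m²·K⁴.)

P ≈ 75.1 W

P = εσAT⁴ = 0.20 × 5.67×10⁻⁸ × 5.78 × (184)⁴ = 0.20 × 5.67×10⁻⁸ × 5.78 × 1.15×10^9.
P = 75.1 W.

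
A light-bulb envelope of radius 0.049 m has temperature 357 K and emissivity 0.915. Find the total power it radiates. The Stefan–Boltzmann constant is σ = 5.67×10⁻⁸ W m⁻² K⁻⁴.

P ≈ 25.4 W

A = 4πr² = 4π × (0.049)² = 0.0302 m².
Stefan–Boltzmann: P = εσAT⁴ = 0.915 × 5.67×10⁻⁸ × 0.0302 × (357)⁴ = 0.915 × 5.67×10⁻⁸ × 0.0302 × 1.62×10^10.
P = 25.4 W.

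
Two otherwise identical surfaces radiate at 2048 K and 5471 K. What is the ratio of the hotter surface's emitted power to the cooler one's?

P ∝ T⁴, so the ratio is (5471/2048)⁴ = (2.671)⁴ = 50.9.

ratio ≈ 50.9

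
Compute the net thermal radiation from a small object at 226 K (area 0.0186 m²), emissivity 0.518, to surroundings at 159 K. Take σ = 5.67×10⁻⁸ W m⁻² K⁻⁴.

Q = εσA(T⁴ − T_s⁴). T⁴ − T_s⁴ = (226)⁴ − (159)⁴ = 2.61×10^9 − 6.39×10^8 = 1.97×10^9 K⁴.
Q = 0.518 × 5.67×10⁻⁸ × 0.0186 × 1.97×10^9 = 1.08 W.

Q ≈ 1.08 W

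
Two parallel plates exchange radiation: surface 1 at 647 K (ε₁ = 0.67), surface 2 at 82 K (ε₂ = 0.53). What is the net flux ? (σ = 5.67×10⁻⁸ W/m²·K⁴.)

q ≈ 4170 W/m²

For two large parallel gray plates, q = σ(T₁⁴ − T₂⁴) / (1/ε₁ + 1/ε₂ − 1).
1/ε₁ + 1/ε₂ − 1 = 1/0.67 + 1/0.53 − 1 = 2.379.
T₁⁴ − T₂⁴ = 1.75×10^11 − 4.52×10^7 = 1.75×10^11 K⁴.
q = 5.67×10⁻⁸ × 1.75×10^11 / 2.379 = 4170 W/m².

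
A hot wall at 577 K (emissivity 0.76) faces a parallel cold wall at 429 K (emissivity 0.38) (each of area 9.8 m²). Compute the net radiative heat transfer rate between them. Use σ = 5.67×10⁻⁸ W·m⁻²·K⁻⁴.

For two large parallel gray plates, q = σ(T₁⁴ − T₂⁴) / (1/ε₁ + 1/ε₂ − 1).
1/ε₁ + 1/ε₂ − 1 = 1/0.76 + 1/0.38 − 1 = 2.947.
T₁⁴ − T₂⁴ = 1.11×10^11 − 3.39×10^10 = 7.70×10^10 K⁴.
q = 5.67×10⁻⁸ × 7.70×10^10 / 2.947 = 1480 W/m².
Q = q·A = 1480 × 9.8 = 14500 W.

Q ≈ 14500 W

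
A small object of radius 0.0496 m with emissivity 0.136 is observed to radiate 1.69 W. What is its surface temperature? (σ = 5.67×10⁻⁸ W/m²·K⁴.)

T ≈ 290 K

A = 4πr² = 4π × (0.0496)² = 0.0309 m².
From P = εσAT⁴, T = (P / εσA)^(1/4) = (1.69 / (0.136 × 5.67×10⁻⁸ × 0.0309))^(1/4).
T = (7.09×10^9)^(1/4) = 290 K.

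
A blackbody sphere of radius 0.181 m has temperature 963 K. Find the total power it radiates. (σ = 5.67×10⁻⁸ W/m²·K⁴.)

P ≈ 20100 W

A = 4πr² = 4π × (0.181)² = 0.412 m².
P = σAT⁴ = 5.67×10⁻⁸ × 0.412 × (963)⁴ = 5.67×10⁻⁸ × 0.412 × 8.60×10^11.
P = 20100 W.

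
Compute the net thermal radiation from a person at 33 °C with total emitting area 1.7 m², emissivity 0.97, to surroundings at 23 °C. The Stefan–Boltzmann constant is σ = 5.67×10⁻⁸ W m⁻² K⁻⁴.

Convert: 33 °C = 306 K; 23 °C = 296 K.
Q = εσA(T⁴ − T_s⁴). T⁴ − T_s⁴ = (306)⁴ − (296)⁴ = 8.77×10^9 − 7.68×10^9 = 1.09×10^9 K⁴.
Q = 0.97 × 5.67×10⁻⁸ × 1.70 × 1.09×10^9 = 102 W.

Q ≈ 102 W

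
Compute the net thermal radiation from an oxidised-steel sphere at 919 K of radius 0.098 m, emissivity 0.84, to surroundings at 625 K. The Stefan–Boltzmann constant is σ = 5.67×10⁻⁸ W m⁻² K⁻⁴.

Q ≈ 3220 W

A = 4πr² = 4π × (0.098)² = 0.121 m².
Q = εσA(T⁴ − T_s⁴). T⁴ − T_s⁴ = (919)⁴ − (625)⁴ = 7.13×10^11 − 1.53×10^11 = 5.61×10^11 K⁴.
Q = 0.84 × 5.67×10⁻⁸ × 0.121 × 5.61×10^11 = 3220 W.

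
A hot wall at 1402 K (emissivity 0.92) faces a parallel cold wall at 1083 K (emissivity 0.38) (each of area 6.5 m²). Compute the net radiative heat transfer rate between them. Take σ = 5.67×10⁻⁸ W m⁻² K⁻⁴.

Q ≈ 3.37×10^5 W

For two large parallel gray plates, q = σ(T₁⁴ − T₂⁴) / (1/ε₁ + 1/ε₂ − 1).
1/ε₁ + 1/ε₂ − 1 = 1/0.92 + 1/0.38 − 1 = 2.719.
T₁⁴ − T₂⁴ = 3.86×10^12 − 1.38×10^12 = 2.49×10^12 K⁴.
q = 5.67×10⁻⁸ × 2.49×10^12 / 2.719 = 51900 W/m².
Q = q·A = 51900 × 6.5 = 3.37×10^5 W.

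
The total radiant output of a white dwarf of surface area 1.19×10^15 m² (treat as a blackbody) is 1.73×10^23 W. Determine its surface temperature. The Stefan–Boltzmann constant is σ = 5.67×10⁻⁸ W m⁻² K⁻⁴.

From P = σAT⁴, T = (P / σA)^(1/4) = (1.73×10^23 / (5.67×10⁻⁸ × 1.19×10^15))^(1/4).
T = (2.56×10^15)^(1/4) = 7120 K.

T ≈ 7120 K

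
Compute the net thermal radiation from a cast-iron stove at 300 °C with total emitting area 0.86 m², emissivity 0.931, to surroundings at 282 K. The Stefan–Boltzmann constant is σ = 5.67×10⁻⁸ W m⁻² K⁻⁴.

Convert: 300 °C = 573 K.
Q = εσA(T⁴ − T_s⁴). T⁴ − T_s⁴ = (573)⁴ − (282)⁴ = 1.08×10^11 − 6.32×10^9 = 1.01×10^11 K⁴.
Q = 0.931 × 5.67×10⁻⁸ × 0.860 × 1.01×10^11 = 4610 W.

Q ≈ 4610 W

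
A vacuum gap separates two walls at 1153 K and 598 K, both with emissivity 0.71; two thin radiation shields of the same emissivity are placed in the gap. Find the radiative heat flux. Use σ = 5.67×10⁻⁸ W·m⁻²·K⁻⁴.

Each of the 3 gaps contributes resistance (2/ε − 1) = 2/0.71 − 1 = 1.817; total = 5.451.
q = σ(T₁⁴ − T₂⁴) / 5.451 = 5.67×10⁻⁸ × 1.64×10^12 / 5.451 = 17100 W/m².

q ≈ 17100 W/m²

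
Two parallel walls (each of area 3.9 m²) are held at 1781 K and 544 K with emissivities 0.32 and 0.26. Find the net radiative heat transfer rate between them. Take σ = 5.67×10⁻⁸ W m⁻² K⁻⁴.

Q ≈ 3.69×10^5 W

For two large parallel gray plates, q = σ(T₁⁴ − T₂⁴) / (1/ε₁ + 1/ε₂ − 1).
1/ε₁ + 1/ε₂ − 1 = 1/0.32 + 1/0.26 − 1 = 5.971.
T₁⁴ − T₂⁴ = 1.01×10^13 − 8.76×10^10 = 9.97×10^12 K⁴.
q = 5.67×10⁻⁸ × 9.97×10^12 / 5.971 = 94700 W/m².
Q = q·A = 94700 × 3.9 = 3.69×10^5 W.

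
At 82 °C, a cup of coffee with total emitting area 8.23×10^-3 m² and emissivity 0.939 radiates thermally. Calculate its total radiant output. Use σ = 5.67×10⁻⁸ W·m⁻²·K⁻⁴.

82 °C = 355 K.
Stefan–Boltzmann: P = εσAT⁴ = 0.939 × 5.67×10⁻⁸ × 8.23×10^-3 × (355)⁴ = 0.939 × 5.67×10⁻⁸ × 8.23×10^-3 × 1.59×10^10.
P = 6.96 W.

P ≈ 6.96 W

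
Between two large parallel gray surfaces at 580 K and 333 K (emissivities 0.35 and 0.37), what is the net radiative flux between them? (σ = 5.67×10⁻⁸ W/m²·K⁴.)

For two large parallel gray plates, q = σ(T₁⁴ − T₂⁴) / (1/ε₁ + 1/ε₂ − 1).
1/ε₁ + 1/ε₂ − 1 = 1/0.35 + 1/0.37 − 1 = 4.560.
T₁⁴ − T₂⁴ = 1.13×10^11 − 1.23×10^10 = 1.01×10^11 K⁴.
q = 5.67×10⁻⁸ × 1.01×10^11 / 4.560 = 1250 W/m².

q ≈ 1250 W/m²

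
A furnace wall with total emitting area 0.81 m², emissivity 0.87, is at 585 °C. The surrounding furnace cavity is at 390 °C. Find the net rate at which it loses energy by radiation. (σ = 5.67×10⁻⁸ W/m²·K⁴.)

Convert: 585 °C = 858 K; 390 °C = 663 K.
Q = εσA(T⁴ − T_s⁴). T⁴ − T_s⁴ = (858)⁴ − (663)⁴ = 5.42×10^11 − 1.93×10^11 = 3.49×10^11 K⁴.
Q = 0.87 × 5.67×10⁻⁸ × 0.810 × 3.49×10^11 = 13900 W.

Q ≈ 13900 W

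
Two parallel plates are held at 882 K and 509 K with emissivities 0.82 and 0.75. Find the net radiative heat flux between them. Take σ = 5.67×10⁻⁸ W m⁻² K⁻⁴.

q ≈ 19600 W/m²

For two large parallel gray plates, q = σ(T₁⁴ − T₂⁴) / (1/ε₁ + 1/ε₂ − 1).
1/ε₁ + 1/ε₂ − 1 = 1/0.82 + 1/0.75 − 1 = 1.553.
T₁⁴ − T₂⁴ = 6.05×10^11 − 6.71×10^10 = 5.38×10^11 K⁴.
q = 5.67×10⁻⁸ × 5.38×10^11 / 1.553 = 19600 W/m².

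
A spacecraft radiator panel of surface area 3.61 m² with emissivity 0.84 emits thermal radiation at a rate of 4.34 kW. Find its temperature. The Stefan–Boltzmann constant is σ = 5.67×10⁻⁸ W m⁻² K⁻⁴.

T ≈ 399 K

From P = εσAT⁴, T = (P / εσA)^(1/4) = (4340 / (0.84 × 5.67×10⁻⁸ × 3.61))^(1/4).
T = (2.52×10^10)^(1/4) = 399 K.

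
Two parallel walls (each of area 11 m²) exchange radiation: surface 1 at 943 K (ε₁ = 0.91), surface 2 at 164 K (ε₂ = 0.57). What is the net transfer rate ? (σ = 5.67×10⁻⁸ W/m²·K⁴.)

Q ≈ 2.66×10^5 W

For two large parallel gray plates, q = σ(T₁⁴ − T₂⁴) / (1/ε₁ + 1/ε₂ − 1).
1/ε₁ + 1/ε₂ − 1 = 1/0.91 + 1/0.57 − 1 = 1.853.
T₁⁴ − T₂⁴ = 7.91×10^11 − 7.23×10^8 = 7.90×10^11 K⁴.
q = 5.67×10⁻⁸ × 7.90×10^11 / 1.853 = 24200 W/m².
Q = q·A = 24200 × 11 = 2.66×10^5 W.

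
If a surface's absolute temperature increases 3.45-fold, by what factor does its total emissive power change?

factor ≈ 142

P ∝ T⁴, so the power scales as (3.45)⁴ = 142.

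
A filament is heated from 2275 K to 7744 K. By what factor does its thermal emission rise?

ratio ≈ 134

P ∝ T⁴, so the ratio is (7744/2275)⁴ = (3.404)⁴ = 134.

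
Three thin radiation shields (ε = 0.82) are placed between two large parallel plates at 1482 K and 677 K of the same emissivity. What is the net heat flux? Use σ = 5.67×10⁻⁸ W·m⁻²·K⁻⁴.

q ≈ 45400 W/m²

Each of the 4 gaps contributes resistance (2/ε − 1) = 2/0.82 − 1 = 1.439; total = 5.756.
q = σ(T₁⁴ − T₂⁴) / 5.756 = 5.67×10⁻⁸ × 4.61×10^12 / 5.756 = 45400 W/m².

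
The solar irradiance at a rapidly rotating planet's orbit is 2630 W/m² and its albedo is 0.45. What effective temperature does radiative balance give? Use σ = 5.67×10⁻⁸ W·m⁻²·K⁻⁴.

Power absorbed = (1−a)S·πR²; power emitted = 4πR²σT⁴. Equating and cancelling πR²:
T = ((1−a)S / 4σ)^(1/4) = (1450 / (4 × 5.67×10⁻⁸))^(1/4) = (6.38×10^9)^(1/4).
T = 283 K.

T ≈ 283 K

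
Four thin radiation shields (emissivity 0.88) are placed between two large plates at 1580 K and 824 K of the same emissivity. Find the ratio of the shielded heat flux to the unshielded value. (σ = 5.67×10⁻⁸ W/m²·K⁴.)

ratio ≈ 0.200

With N identical shields there are N+1 = 5 gaps in series, each with the same radiative resistance, so the flux falls to 1/(N+1) of its unshielded value.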